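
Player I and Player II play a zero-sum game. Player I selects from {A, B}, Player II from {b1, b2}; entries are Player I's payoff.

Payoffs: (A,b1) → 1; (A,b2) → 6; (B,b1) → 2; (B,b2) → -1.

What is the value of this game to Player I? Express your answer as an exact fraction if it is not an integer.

13/8

Row minima: A → 1, B → -1; maximin = 1.
Column maxima: b1 → 2, b2 → 6; minimax = 2.
1 ≠ 2, so there is no saddle point; optimal play is mixed.
Let Player I play A with probability p. Expected payoff against b1: 1p + 2(1−p) = −p + 2; against b2: 6p + (-1)(1−p) = 7p − 1.
Setting these equal: −p + 2 = 7p − 1 ⇒ −8p = -3 ⇒ p = 3/8, and the value is (-1)·(3/8) + 2 = 13/8.
For Player II: with q = P(b1), equating A's and B's payoffs gives −5q + 6 = 3q − 1 ⇒ q = 7/8.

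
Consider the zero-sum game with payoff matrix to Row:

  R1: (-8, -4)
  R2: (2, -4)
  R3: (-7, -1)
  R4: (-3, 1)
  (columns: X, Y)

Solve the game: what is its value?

Row minima: R1 → -8, R2 → -4, R3 → -7, R4 → -3; maximin = -3.
Column maxima: X → 2, Y → 1; minimax = 1.
-3 ≠ 1, so there is no saddle point; optimal play is mixed.
R1 is strictly dominated by R3, so Row never plays it.
R3 is strictly dominated by R4, so Row never plays it.
On the remaining 2×2 (R2, R4 vs X, Y):
Let Row play R2 with probability p. Expected payoff against X: 2p + (-3)(1−p) = 5p − 3; against Y: (-4)p + 1(1−p) = −5p + 1.
Setting these equal: 5p − 3 = −5p + 1 ⇒ 10p = 4 ⇒ p = 2/5, and the value is (5)·(2/5) − 3 = -1.
For Column: with q = P(X), equating R2's and R4's payoffs gives 6q − 4 = −4q + 1 ⇒ q = 1/2.

-1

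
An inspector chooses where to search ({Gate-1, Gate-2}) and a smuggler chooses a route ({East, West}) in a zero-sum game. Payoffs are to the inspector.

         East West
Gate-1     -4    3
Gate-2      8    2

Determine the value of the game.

32/13

Row minima: Gate-1 → -4, Gate-2 → 2; maximin = 2.
Column maxima: East → 8, West → 3; minimax = 3.
2 ≠ 3, so there is no saddle point; optimal play is mixed.
Let the inspector play Gate-1 with probability p. Expected payoff against East: (-4)p + 8(1−p) = −12p + 8; against West: 3p + 2(1−p) = p + 2.
Setting these equal: −12p + 8 = p + 2 ⇒ −13p = -6 ⇒ p = 6/13, and the value is (-12)·(6/13) + 8 = 32/13.
For the smuggler: with q = P(East), equating Gate-1's and Gate-2's payoffs gives −7q + 3 = 6q + 2 ⇒ q = 1/13.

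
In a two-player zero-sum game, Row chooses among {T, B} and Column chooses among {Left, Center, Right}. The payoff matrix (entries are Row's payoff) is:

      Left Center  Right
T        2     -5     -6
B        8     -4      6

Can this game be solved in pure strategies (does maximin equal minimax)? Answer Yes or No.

Row minima: T → -6, B → -4; maximin = -4.
Column maxima: Left → 8, Center → -4, Right → 6; minimax = -4.
maximin = minimax = -4, so a saddle point exists.

Yes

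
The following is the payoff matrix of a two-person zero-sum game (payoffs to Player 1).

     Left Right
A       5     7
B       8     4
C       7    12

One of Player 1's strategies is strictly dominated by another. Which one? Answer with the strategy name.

A

C gives a strictly higher payoff than A against every column: 7 > 5, 12 > 7.
So A is strictly dominated and Player 1 never plays it.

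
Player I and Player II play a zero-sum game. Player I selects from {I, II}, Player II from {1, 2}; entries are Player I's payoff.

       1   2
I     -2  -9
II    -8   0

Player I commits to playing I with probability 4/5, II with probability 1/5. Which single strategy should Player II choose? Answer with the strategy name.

2

If Player II plays 1, Player I's expected payoff is (4/5)·(-2) + (1/5)·(-8) = -16/5.
If Player II plays 2, Player I's expected payoff is (4/5)·(-9) + (1/5)·0 = -36/5.
Player II minimizes Player I's payoff; the smallest is -36/5, so the best response is 2.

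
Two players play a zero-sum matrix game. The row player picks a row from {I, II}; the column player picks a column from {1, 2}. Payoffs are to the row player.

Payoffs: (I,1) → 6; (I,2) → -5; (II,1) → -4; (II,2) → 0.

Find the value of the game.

-4/3

Row minima: I → -5, II → -4; maximin = -4.
Column maxima: 1 → 6, 2 → 0; minimax = 0.
-4 ≠ 0, so there is no saddle point; optimal play is mixed.
Let the row player play I with probability p. Expected payoff against 1: 6p + (-4)(1−p) = 10p − 4; against 2: (-5)p + 0(1−p) = −5p.
Setting these equal: 10p − 4 = −5p ⇒ 15p = 4 ⇒ p = 4/15, and the value is (10)·(4/15) − 4 = -4/3.
For the column player: with q = P(1), equating I's and II's payoffs gives 11q − 5 = −4q ⇒ q = 1/3.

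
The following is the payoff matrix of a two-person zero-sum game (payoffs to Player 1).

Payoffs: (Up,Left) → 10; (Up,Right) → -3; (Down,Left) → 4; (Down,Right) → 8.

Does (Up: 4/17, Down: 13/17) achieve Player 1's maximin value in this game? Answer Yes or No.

Against Left this mix gives (4/17)·10 + (13/17)·4 = 92/17.
Against Right this mix gives (4/17)·(-3) + (13/17)·8 = 92/17.
All of Player 2's active replies (Left, Right) yield 92/17, and no column does worse for Player 1. The mix makes Player 2 indifferent and guarantees 92/17, so it is optimal.

Yes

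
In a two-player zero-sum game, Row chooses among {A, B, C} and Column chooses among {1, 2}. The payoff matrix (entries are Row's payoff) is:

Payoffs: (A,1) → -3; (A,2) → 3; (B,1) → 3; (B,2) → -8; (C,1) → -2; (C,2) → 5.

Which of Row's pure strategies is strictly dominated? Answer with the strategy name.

C gives a strictly higher payoff than A against every column: -2 > -3, 5 > 3.
So A is strictly dominated and Row never plays it.

A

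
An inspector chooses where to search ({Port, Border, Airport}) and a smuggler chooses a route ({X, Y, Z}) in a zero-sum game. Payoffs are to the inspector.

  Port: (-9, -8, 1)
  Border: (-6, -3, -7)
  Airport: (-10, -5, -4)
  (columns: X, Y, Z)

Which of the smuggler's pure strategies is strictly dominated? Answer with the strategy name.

X holds the inspector's payoff strictly below Y in every row: -9 < -8, -6 < -3, -10 < -5.
So Y is strictly dominated for the smuggler.

Y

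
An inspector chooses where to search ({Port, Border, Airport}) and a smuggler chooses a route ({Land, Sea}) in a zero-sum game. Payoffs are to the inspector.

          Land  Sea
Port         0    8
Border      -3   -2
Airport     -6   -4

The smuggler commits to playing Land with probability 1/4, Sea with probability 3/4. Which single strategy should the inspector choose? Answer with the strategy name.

Port

Expected payoff of Port: (1/4)·0 + (3/4)·8 = 6.
Expected payoff of Border: (1/4)·(-3) + (3/4)·(-2) = -9/4.
Expected payoff of Airport: (1/4)·(-6) + (3/4)·(-4) = -9/2.
The largest is 6, so the inspector's best response is Port.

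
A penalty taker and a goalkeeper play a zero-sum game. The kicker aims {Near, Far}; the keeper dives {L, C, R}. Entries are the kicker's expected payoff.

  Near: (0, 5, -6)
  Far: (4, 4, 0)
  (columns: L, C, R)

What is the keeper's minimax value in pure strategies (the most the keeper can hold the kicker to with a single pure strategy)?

0

Column maxima: L → 4, C → 5, R → 0.
The smallest of these is 0.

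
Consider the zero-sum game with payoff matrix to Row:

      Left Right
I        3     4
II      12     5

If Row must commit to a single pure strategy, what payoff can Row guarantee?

5

Row minima: I → 3, II → 5.
The best of these is 5.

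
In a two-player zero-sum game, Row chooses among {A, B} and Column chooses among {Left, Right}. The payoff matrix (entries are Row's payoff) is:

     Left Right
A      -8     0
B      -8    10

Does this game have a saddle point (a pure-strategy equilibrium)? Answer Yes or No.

Yes

Row minima: A → -8, B → -8; maximin = -8.
Column maxima: Left → -8, Right → 10; minimax = -8.
maximin = minimax = -8, so a saddle point exists.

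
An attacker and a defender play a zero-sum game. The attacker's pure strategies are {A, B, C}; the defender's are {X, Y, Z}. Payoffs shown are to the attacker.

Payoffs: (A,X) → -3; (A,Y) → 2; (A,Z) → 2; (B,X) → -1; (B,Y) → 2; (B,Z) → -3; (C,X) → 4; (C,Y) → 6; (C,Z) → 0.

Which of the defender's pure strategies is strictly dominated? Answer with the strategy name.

Y

X holds the attacker's payoff strictly below Y in every row: -3 < 2, -1 < 2, 4 < 6.
So Y is strictly dominated for the defender.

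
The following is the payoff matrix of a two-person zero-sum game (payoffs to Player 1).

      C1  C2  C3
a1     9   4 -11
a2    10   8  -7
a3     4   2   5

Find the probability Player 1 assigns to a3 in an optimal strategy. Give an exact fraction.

5/6

Row minima: a1 → -11, a2 → -7, a3 → 2; maximin = 2.
Column maxima: C1 → 10, C2 → 8, C3 → 5; minimax = 5.
2 ≠ 5, so there is no saddle point; optimal play is mixed.
a1 is strictly dominated by a2, so Player 1 never plays it.
C1 is strictly dominated by C2 (it gives Player 1 strictly more in every row), so Player 2 never plays it.
On the remaining 2×2 (a2, a3 vs C2, C3):
Let Player 1 play a2 with probability p. Expected payoff against C2: 8p + 2(1−p) = 6p + 2; against C3: (-7)p + 5(1−p) = −12p + 5.
Setting these equal: 6p + 2 = −12p + 5 ⇒ 18p = 3 ⇒ p = 1/6, and the value is (6)·(1/6) + 2 = 3.
For Player 2: with q = P(C2), equating a2's and a3's payoffs gives 15q − 7 = −3q + 5 ⇒ q = 2/3.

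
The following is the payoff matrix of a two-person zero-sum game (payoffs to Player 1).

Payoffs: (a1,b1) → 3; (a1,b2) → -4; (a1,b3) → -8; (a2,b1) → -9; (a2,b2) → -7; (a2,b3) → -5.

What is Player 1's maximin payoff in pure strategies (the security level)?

-8

Row minima: a1 → -8, a2 → -9.
The best of these is -8.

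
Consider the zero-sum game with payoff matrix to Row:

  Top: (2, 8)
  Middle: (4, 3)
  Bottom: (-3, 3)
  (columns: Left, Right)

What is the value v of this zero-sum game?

26/7

Row minima: Top → 2, Middle → 3, Bottom → -3; maximin = 3.
Column maxima: Left → 4, Right → 8; minimax = 4.
3 ≠ 4, so there is no saddle point; optimal play is mixed.
Bottom is strictly dominated by Top, so Row never plays it.
On the remaining 2×2 (Top, Middle vs Left, Right):
Let Row play Top with probability p. Expected payoff against Left: 2p + 4(1−p) = −2p + 4; against Right: 8p + 3(1−p) = 5p + 3.
Setting these equal: −2p + 4 = 5p + 3 ⇒ −7p = -1 ⇒ p = 1/7, and the value is (-2)·(1/7) + 4 = 26/7.
For Column: with q = P(Left), equating Top's and Middle's payoffs gives −6q + 8 = q + 3 ⇒ q = 5/7.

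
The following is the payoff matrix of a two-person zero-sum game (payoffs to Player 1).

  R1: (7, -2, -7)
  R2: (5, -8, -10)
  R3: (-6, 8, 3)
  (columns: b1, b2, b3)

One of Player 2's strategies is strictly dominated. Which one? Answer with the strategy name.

b3 holds Player 1's payoff strictly below b2 in every row: -7 < -2, -10 < -8, 3 < 8.
So b2 is strictly dominated for Player 2.

b2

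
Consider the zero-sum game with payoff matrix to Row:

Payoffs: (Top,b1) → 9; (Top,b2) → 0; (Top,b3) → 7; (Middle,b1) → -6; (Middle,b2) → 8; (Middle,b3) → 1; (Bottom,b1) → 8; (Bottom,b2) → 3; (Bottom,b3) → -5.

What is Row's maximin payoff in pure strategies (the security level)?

Row minima: Top → 0, Middle → -6, Bottom → -5.
The best of these is 0.

0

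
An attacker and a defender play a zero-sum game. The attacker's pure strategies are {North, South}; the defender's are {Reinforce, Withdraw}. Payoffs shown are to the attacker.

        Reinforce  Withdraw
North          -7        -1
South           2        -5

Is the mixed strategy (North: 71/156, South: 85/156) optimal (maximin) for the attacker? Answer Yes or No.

Against Reinforce this mix gives (71/156)·(-7) + (85/156)·2 = -109/52.
Against Withdraw this mix gives (71/156)·(-1) + (85/156)·(-5) = -124/39.
The defender will play Withdraw, holding the attacker to -124/39. Shifting weight toward the row that does better against Withdraw would raise this floor (the equalizing mix achieves -37/13 against both Withdraw and Reinforce), so the proposed strategy is not optimal.

No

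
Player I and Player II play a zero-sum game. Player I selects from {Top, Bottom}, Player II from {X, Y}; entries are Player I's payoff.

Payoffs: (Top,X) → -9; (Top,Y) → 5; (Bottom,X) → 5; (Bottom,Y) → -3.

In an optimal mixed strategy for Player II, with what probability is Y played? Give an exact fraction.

7/11

Row minima: Top → -9, Bottom → -3; maximin = -3.
Column maxima: X → 5, Y → 5; minimax = 5.
-3 ≠ 5, so there is no saddle point; optimal play is mixed.
Let Player I play Top with probability p. Expected payoff against X: (-9)p + 5(1−p) = −14p + 5; against Y: 5p + (-3)(1−p) = 8p − 3.
Setting these equal: −14p + 5 = 8p − 3 ⇒ −22p = -8 ⇒ p = 4/11, and the value is (-14)·(4/11) + 5 = -1/11.
For Player II: with q = P(X), equating Top's and Bottom's payoffs gives −14q + 5 = 8q − 3 ⇒ q = 4/11.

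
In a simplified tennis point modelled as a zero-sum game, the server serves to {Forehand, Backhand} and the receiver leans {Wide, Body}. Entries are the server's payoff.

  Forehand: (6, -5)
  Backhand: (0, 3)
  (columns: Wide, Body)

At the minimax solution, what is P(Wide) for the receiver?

4/7

Row minima: Forehand → -5, Backhand → 0; maximin = 0.
Column maxima: Wide → 6, Body → 3; minimax = 3.
0 ≠ 3, so there is no saddle point; optimal play is mixed.
Let the server play Forehand with probability p. Expected payoff against Wide: 6p + 0(1−p) = 6p; against Body: (-5)p + 3(1−p) = −8p + 3.
Setting these equal: 6p = −8p + 3 ⇒ 14p = 3 ⇒ p = 3/14, and the value is (6)·(3/14) = 9/7.
For the receiver: with q = P(Wide), equating Forehand's and Backhand's payoffs gives 11q − 5 = −3q + 3 ⇒ q = 4/7.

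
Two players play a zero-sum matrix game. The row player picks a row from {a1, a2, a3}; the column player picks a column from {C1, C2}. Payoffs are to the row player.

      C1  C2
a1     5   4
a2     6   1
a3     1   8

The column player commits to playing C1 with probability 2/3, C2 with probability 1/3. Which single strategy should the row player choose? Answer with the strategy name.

a1

Expected payoff of a1: (2/3)·5 + (1/3)·4 = 14/3.
Expected payoff of a2: (2/3)·6 + (1/3)·1 = 13/3.
Expected payoff of a3: (2/3)·1 + (1/3)·8 = 10/3.
The largest is 14/3, so the row player's best response is a1.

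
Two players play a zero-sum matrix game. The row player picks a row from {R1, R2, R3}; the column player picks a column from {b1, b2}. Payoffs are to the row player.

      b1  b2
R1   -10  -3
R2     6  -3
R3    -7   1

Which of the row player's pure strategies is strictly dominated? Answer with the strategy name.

R3 gives a strictly higher payoff than R1 against every column: -7 > -10, 1 > -3.
So R1 is strictly dominated and the row player never plays it.

R1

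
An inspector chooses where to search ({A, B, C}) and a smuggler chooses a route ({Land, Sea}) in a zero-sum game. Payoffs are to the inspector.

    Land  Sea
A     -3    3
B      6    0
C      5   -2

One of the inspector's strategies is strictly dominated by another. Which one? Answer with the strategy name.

C

B gives a strictly higher payoff than C against every column: 6 > 5, 0 > -2.
So C is strictly dominated and the inspector never plays it.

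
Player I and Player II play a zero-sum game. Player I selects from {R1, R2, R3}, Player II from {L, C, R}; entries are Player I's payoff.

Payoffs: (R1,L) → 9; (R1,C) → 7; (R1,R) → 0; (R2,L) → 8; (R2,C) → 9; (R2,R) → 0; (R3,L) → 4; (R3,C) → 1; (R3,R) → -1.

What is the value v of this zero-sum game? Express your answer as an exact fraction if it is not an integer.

0

Row minima: R1 → 0, R2 → 0, R3 → -1; maximin = 0.
Column maxima: L → 9, C → 9, R → 0; minimax = 0.
Since maximin = minimax = 0, there is a saddle point and the value is 0.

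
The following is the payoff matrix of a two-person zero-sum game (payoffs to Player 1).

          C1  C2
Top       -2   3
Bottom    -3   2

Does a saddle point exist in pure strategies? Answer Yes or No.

Row minima: Top → -2, Bottom → -3; maximin = -2.
Column maxima: C1 → -2, C2 → 3; minimax = -2.
maximin = minimax = -2, so a saddle point exists.

Yes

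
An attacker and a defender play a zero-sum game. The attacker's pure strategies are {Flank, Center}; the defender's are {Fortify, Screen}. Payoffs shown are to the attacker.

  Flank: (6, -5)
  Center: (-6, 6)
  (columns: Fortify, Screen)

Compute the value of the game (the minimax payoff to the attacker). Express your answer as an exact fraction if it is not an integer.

6/23

Row minima: Flank → -5, Center → -6; maximin = -5.
Column maxima: Fortify → 6, Screen → 6; minimax = 6.
-5 ≠ 6, so there is no saddle point; optimal play is mixed.
Let the attacker play Flank with probability p. Expected payoff against Fortify: 6p + (-6)(1−p) = 12p − 6; against Screen: (-5)p + 6(1−p) = −11p + 6.
Setting these equal: 12p − 6 = −11p + 6 ⇒ 23p = 12 ⇒ p = 12/23, and the value is (12)·(12/23) − 6 = 6/23.
For the defender: with q = P(Fortify), equating Flank's and Center's payoffs gives 11q − 5 = −12q + 6 ⇒ q = 11/23.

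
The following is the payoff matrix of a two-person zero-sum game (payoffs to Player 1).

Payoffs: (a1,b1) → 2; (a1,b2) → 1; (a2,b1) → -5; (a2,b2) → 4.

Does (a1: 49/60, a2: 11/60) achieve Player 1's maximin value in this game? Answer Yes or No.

No

Against b1 this mix gives (49/60)·2 + (11/60)·(-5) = 43/60.
Against b2 this mix gives (49/60)·1 + (11/60)·4 = 31/20.
Player 2 will play b1, holding Player 1 to 43/60. Shifting weight toward the row that does better against b1 would raise this floor (the equalizing mix achieves 13/10 against both b1 and b2), so the proposed strategy is not optimal.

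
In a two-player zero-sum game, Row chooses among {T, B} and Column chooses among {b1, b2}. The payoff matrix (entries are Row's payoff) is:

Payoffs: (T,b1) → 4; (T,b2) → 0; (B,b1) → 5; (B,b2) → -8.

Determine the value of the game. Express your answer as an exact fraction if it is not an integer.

Row minima: T → 0, B → -8; maximin = 0.
Column maxima: b1 → 5, b2 → 0; minimax = 0.
Since maximin = minimax = 0, there is a saddle point and the value is 0.

0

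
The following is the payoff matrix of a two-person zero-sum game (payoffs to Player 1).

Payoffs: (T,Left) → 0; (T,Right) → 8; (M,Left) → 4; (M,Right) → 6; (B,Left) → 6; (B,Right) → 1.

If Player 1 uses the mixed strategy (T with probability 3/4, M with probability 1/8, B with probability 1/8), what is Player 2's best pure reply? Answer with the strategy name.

Left

If Player 2 plays Left, Player 1's expected payoff is (3/4)·0 + (1/8)·4 + (1/8)·6 = 5/4.
If Player 2 plays Right, Player 1's expected payoff is (3/4)·8 + (1/8)·6 + (1/8)·1 = 55/8.
Player 2 minimizes Player 1's payoff; the smallest is 5/4, so the best response is Left.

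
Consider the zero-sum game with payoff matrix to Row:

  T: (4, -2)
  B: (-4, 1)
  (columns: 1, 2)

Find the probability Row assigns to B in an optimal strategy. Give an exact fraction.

6/11

Row minima: T → -2, B → -4; maximin = -2.
Column maxima: 1 → 4, 2 → 1; minimax = 1.
-2 ≠ 1, so there is no saddle point; optimal play is mixed.
Let Row play T with probability p. Expected payoff against 1: 4p + (-4)(1−p) = 8p − 4; against 2: (-2)p + 1(1−p) = −3p + 1.
Setting these equal: 8p − 4 = −3p + 1 ⇒ 11p = 5 ⇒ p = 5/11, and the value is (8)·(5/11) − 4 = -4/11.
For Column: with q = P(1), equating T's and B's payoffs gives 6q − 2 = −5q + 1 ⇒ q = 3/11.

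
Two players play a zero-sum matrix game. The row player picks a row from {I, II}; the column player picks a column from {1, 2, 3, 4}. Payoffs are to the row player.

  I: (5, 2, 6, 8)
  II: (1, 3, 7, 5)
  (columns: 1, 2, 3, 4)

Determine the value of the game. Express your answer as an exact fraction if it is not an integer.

13/5

Row minima: I → 2, II → 1; maximin = 2.
Column maxima: 1 → 5, 2 → 3, 3 → 7, 4 → 8; minimax = 3.
2 ≠ 3, so there is no saddle point; optimal play is mixed.
3 is strictly dominated by 1 (it gives the row player strictly more in every row), so the column player never plays it.
4 is strictly dominated by 1 (it gives the row player strictly more in every row), so the column player never plays it.
On the remaining 2×2 (I, II vs 1, 2):
Let the row player play I with probability p. Expected payoff against 1: 5p + 1(1−p) = 4p + 1; against 2: 2p + 3(1−p) = −p + 3.
Setting these equal: 4p + 1 = −p + 3 ⇒ 5p = 2 ⇒ p = 2/5, and the value is (4)·(2/5) + 1 = 13/5.
For the column player: with q = P(1), equating I's and II's payoffs gives 3q + 2 = −2q + 3 ⇒ q = 1/5.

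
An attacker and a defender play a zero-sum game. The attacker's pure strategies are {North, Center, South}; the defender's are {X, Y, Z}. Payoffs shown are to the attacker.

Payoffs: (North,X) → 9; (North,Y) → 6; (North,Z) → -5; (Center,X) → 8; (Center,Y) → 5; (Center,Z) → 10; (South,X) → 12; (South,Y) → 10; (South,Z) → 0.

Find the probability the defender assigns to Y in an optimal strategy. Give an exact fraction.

2/3

Row minima: North → -5, Center → 5, South → 0; maximin = 5.
Column maxima: X → 12, Y → 10, Z → 10; minimax = 10.
5 ≠ 10, so there is no saddle point; optimal play is mixed.
North is strictly dominated by South, so the attacker never plays it.
X is strictly dominated by Y (it gives the attacker strictly more in every row), so the defender never plays it.
On the remaining 2×2 (Center, South vs Y, Z):
Let the attacker play Center with probability p. Expected payoff against Y: 5p + 10(1−p) = −5p + 10; against Z: 10p + 0(1−p) = 10p.
Setting these equal: −5p + 10 = 10p ⇒ −15p = -10 ⇒ p = 2/3, and the value is (-5)·(2/3) + 10 = 20/3.
For the defender: with q = P(Y), equating Center's and South's payoffs gives −5q + 10 = 10q ⇒ q = 2/3.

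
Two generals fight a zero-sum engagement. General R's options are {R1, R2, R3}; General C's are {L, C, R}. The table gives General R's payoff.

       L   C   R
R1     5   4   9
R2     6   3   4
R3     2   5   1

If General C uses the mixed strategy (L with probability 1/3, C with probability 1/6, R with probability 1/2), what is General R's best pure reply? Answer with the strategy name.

R1

Expected payoff of R1: (1/3)·5 + (1/6)·4 + (1/2)·9 = 41/6.
Expected payoff of R2: (1/3)·6 + (1/6)·3 + (1/2)·4 = 9/2.
Expected payoff of R3: (1/3)·2 + (1/6)·5 + (1/2)·1 = 2.
The largest is 41/6, so General R's best response is R1.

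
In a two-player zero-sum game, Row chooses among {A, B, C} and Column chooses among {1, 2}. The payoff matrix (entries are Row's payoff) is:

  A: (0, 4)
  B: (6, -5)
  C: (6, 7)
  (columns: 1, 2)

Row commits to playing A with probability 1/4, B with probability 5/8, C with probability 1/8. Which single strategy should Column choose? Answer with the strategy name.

2

If Column plays 1, Row's expected payoff is (1/4)·0 + (5/8)·6 + (1/8)·6 = 9/2.
If Column plays 2, Row's expected payoff is (1/4)·4 + (5/8)·(-5) + (1/8)·7 = -5/4.
Column minimizes Row's payoff; the smallest is -5/4, so the best response is 2.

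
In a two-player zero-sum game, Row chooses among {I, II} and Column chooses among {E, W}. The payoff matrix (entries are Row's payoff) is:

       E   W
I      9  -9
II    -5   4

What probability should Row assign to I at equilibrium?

Row minima: I → -9, II → -5; maximin = -5.
Column maxima: E → 9, W → 4; minimax = 4.
-5 ≠ 4, so there is no saddle point; optimal play is mixed.
Let Row play I with probability p. Expected payoff against E: 9p + (-5)(1−p) = 14p − 5; against W: (-9)p + 4(1−p) = −13p + 4.
Setting these equal: 14p − 5 = −13p + 4 ⇒ 27p = 9 ⇒ p = 1/3, and the value is (14)·(1/3) − 5 = -1/3.
For Column: with q = P(E), equating I's and II's payoffs gives 18q − 9 = −9q + 4 ⇒ q = 13/27.

1/3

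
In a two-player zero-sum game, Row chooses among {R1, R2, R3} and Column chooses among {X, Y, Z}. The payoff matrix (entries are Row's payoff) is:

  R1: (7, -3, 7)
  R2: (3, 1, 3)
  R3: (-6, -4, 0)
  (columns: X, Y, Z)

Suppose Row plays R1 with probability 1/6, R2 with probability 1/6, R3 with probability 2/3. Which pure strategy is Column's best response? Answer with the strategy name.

Y

If Column plays X, Row's expected payoff is (1/6)·7 + (1/6)·3 + (2/3)·(-6) = -7/3.
If Column plays Y, Row's expected payoff is (1/6)·(-3) + (1/6)·1 + (2/3)·(-4) = -3.
If Column plays Z, Row's expected payoff is (1/6)·7 + (1/6)·3 + (2/3)·0 = 5/3.
Column minimizes Row's payoff; the smallest is -3, so the best response is Y.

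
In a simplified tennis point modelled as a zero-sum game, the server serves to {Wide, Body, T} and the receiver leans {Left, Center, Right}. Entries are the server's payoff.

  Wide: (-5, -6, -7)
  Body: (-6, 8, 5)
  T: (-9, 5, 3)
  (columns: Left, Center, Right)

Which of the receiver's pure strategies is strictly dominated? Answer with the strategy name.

Right holds the server's payoff strictly below Center in every row: -7 < -6, 5 < 8, 3 < 5.
So Center is strictly dominated for the receiver.

Center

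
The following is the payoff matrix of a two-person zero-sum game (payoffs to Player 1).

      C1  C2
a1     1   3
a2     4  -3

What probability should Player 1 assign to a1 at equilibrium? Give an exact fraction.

Row minima: a1 → 1, a2 → -3; maximin = 1.
Column maxima: C1 → 4, C2 → 3; minimax = 3.
1 ≠ 3, so there is no saddle point; optimal play is mixed.
Let Player 1 play a1 with probability p. Expected payoff against C1: 1p + 4(1−p) = −3p + 4; against C2: 3p + (-3)(1−p) = 6p − 3.
Setting these equal: −3p + 4 = 6p − 3 ⇒ −9p = -7 ⇒ p = 7/9, and the value is (-3)·(7/9) + 4 = 5/3.
For Player 2: with q = P(C1), equating a1's and a2's payoffs gives −2q + 3 = 7q − 3 ⇒ q = 2/3.

7/9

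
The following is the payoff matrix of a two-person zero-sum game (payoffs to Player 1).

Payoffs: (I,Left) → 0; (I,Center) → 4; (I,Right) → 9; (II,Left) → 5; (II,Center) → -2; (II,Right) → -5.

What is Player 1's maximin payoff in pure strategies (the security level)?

Row minima: I → 0, II → -5.
The best of these is 0.

0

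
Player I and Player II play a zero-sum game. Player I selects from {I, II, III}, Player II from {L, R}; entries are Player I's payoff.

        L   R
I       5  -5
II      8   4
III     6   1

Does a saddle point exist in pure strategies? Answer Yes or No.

Row minima: I → -5, II → 4, III → 1; maximin = 4.
Column maxima: L → 8, R → 4; minimax = 4.
maximin = minimax = 4, so a saddle point exists.

Yes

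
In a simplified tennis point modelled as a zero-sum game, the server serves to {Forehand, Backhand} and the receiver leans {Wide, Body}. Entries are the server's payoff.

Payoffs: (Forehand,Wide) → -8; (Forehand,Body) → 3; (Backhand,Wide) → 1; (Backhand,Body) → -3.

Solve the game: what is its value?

-7/5

Row minima: Forehand → -8, Backhand → -3; maximin = -3.
Column maxima: Wide → 1, Body → 3; minimax = 1.
-3 ≠ 1, so there is no saddle point; optimal play is mixed.
Let the server play Forehand with probability p. Expected payoff against Wide: (-8)p + 1(1−p) = −9p + 1; against Body: 3p + (-3)(1−p) = 6p − 3.
Setting these equal: −9p + 1 = 6p − 3 ⇒ −15p = -4 ⇒ p = 4/15, and the value is (-9)·(4/15) + 1 = -7/5.
For the receiver: with q = P(Wide), equating Forehand's and Backhand's payoffs gives −11q + 3 = 4q − 3 ⇒ q = 2/5.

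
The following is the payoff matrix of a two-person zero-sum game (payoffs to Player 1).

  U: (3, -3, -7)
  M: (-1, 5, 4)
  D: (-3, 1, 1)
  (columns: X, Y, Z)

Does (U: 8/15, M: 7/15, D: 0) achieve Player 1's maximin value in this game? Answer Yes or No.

Against X this mix gives (8/15)·3 + (7/15)·(-1) = 17/15.
Against Y this mix gives (8/15)·(-3) + (7/15)·5 = 11/15.
Against Z this mix gives (8/15)·(-7) + (7/15)·4 = -28/15.
Player 2 will play Z, holding Player 1 to -28/15. Shifting weight toward the row that does better against Z would raise this floor (the equalizing mix achieves 1/3 against both Z and X), so the proposed strategy is not optimal.

No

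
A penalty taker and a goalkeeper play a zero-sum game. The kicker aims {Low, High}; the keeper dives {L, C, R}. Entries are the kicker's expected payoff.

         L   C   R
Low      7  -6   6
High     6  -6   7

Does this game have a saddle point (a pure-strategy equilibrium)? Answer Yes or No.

Yes

Row minima: Low → -6, High → -6; maximin = -6.
Column maxima: L → 7, C → -6, R → 7; minimax = -6.
maximin = minimax = -6, so a saddle point exists.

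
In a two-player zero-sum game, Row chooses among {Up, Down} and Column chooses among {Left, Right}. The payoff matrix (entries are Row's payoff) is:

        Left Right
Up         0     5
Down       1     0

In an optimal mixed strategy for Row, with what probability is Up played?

Row minima: Up → 0, Down → 0; maximin = 0.
Column maxima: Left → 1, Right → 5; minimax = 1.
0 ≠ 1, so there is no saddle point; optimal play is mixed.
Let Row play Up with probability p. Expected payoff against Left: 0p + 1(1−p) = −p + 1; against Right: 5p + 0(1−p) = 5p.
Setting these equal: −p + 1 = 5p ⇒ −6p = -1 ⇒ p = 1/6, and the value is (-1)·(1/6) + 1 = 5/6.
For Column: with q = P(Left), equating Up's and Down's payoffs gives −5q + 5 = q ⇒ q = 5/6.

1/6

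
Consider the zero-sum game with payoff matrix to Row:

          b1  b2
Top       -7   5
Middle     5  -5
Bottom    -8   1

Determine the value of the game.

Row minima: Top → -7, Middle → -5, Bottom → -8; maximin = -5.
Column maxima: b1 → 5, b2 → 5; minimax = 5.
-5 ≠ 5, so there is no saddle point; optimal play is mixed.
Bottom is strictly dominated by Top, so Row never plays it.
On the remaining 2×2 (Top, Middle vs b1, b2):
Let Row play Top with probability p. Expected payoff against b1: (-7)p + 5(1−p) = −12p + 5; against b2: 5p + (-5)(1−p) = 10p − 5.
Setting these equal: −12p + 5 = 10p − 5 ⇒ −22p = -10 ⇒ p = 5/11, and the value is (-12)·(5/11) + 5 = -5/11.
For Column: with q = P(b1), equating Top's and Middle's payoffs gives −12q + 5 = 10q − 5 ⇒ q = 5/11.

-5/11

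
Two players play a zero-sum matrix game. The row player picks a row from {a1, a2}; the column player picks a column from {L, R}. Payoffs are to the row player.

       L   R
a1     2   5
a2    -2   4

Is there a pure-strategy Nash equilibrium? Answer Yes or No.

Row minima: a1 → 2, a2 → -2; maximin = 2.
Column maxima: L → 2, R → 5; minimax = 2.
maximin = minimax = 2, so a saddle point exists.

Yes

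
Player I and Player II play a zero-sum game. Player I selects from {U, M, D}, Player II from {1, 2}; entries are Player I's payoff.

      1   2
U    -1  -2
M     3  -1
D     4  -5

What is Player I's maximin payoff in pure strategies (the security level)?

-1

Row minima: U → -2, M → -1, D → -5.
The best of these is -1.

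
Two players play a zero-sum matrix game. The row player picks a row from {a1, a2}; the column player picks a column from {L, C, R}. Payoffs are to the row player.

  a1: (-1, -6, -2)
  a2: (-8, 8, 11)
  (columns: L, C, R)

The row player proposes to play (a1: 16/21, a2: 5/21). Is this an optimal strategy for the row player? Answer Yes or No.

Yes

Against L this mix gives (16/21)·(-1) + (5/21)·(-8) = -8/3.
Against C this mix gives (16/21)·(-6) + (5/21)·8 = -8/3.
Against R this mix gives (16/21)·(-2) + (5/21)·11 = 23/21.
All of the column player's active replies (L, C) yield -8/3, and no column does worse for the row player. The mix makes the column player indifferent and guarantees -8/3, so it is optimal.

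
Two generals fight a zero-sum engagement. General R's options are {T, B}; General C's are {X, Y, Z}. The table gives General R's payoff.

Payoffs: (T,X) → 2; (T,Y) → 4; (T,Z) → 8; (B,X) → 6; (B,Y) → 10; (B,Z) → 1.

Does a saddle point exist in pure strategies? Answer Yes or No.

No

Row minima: T → 2, B → 1; maximin = 2.
Column maxima: X → 6, Y → 10, Z → 8; minimax = 6.
2 ≠ 6, so no pure-strategy equilibrium exists.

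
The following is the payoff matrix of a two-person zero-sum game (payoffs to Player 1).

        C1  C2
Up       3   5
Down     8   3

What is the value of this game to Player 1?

Row minima: Up → 3, Down → 3; maximin = 3.
Column maxima: C1 → 8, C2 → 5; minimax = 5.
3 ≠ 5, so there is no saddle point; optimal play is mixed.
Let Player 1 play Up with probability p. Expected payoff against C1: 3p + 8(1−p) = −5p + 8; against C2: 5p + 3(1−p) = 2p + 3.
Setting these equal: −5p + 8 = 2p + 3 ⇒ −7p = -5 ⇒ p = 5/7, and the value is (-5)·(5/7) + 8 = 31/7.
For Player 2: with q = P(C1), equating Up's and Down's payoffs gives −2q + 5 = 5q + 3 ⇒ q = 2/7.

31/7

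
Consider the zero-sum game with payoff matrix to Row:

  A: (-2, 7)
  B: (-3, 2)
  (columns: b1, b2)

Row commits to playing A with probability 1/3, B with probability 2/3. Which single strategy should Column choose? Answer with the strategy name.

b1

If Column plays b1, Row's expected payoff is (1/3)·(-2) + (2/3)·(-3) = -8/3.
If Column plays b2, Row's expected payoff is (1/3)·7 + (2/3)·2 = 11/3.
Column minimizes Row's payoff; the smallest is -8/3, so the best response is b1.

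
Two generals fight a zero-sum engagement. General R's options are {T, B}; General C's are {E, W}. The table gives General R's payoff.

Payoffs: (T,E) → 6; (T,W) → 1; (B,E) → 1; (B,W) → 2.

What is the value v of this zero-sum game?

11/6

Row minima: T → 1, B → 1; maximin = 1.
Column maxima: E → 6, W → 2; minimax = 2.
1 ≠ 2, so there is no saddle point; optimal play is mixed.
Let General R play T with probability p. Expected payoff against E: 6p + 1(1−p) = 5p + 1; against W: 1p + 2(1−p) = −p + 2.
Setting these equal: 5p + 1 = −p + 2 ⇒ 6p = 1 ⇒ p = 1/6, and the value is (5)·(1/6) + 1 = 11/6.
For General C: with q = P(E), equating T's and B's payoffs gives 5q + 1 = −q + 2 ⇒ q = 1/6.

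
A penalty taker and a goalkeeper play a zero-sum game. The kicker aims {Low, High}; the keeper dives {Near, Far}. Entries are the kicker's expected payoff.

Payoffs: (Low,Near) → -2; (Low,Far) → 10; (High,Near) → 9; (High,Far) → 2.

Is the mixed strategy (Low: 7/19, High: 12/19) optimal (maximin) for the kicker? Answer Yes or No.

Against Near this mix gives (7/19)·(-2) + (12/19)·9 = 94/19.
Against Far this mix gives (7/19)·10 + (12/19)·2 = 94/19.
All of the keeper's active replies (Near, Far) yield 94/19, and no column does worse for the kicker. The mix makes the keeper indifferent and guarantees 94/19, so it is optimal.

Yes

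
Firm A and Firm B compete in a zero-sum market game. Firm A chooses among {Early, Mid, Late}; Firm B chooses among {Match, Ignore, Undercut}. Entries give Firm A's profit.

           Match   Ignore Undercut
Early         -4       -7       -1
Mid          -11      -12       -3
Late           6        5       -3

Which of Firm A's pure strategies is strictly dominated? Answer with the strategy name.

Early gives a strictly higher payoff than Mid against every column: -4 > -11, -7 > -12, -1 > -3.
So Mid is strictly dominated and Firm A never plays it.

Mid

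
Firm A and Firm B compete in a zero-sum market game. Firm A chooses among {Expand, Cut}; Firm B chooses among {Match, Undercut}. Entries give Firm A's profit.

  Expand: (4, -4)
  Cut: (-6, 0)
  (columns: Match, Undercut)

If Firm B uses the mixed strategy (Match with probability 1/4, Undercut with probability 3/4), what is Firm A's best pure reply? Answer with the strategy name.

Cut

Expected payoff of Expand: (1/4)·4 + (3/4)·(-4) = -2.
Expected payoff of Cut: (1/4)·(-6) + (3/4)·0 = -3/2.
The largest is -3/2, so Firm A's best response is Cut.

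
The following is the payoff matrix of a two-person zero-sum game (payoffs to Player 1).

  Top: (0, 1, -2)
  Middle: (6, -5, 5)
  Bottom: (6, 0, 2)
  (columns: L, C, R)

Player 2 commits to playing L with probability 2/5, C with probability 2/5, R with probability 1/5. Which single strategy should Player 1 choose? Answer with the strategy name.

Bottom

Expected payoff of Top: (2/5)·0 + (2/5)·1 + (1/5)·(-2) = 0.
Expected payoff of Middle: (2/5)·6 + (2/5)·(-5) + (1/5)·5 = 7/5.
Expected payoff of Bottom: (2/5)·6 + (2/5)·0 + (1/5)·2 = 14/5.
The largest is 14/5, so Player 1's best response is Bottom.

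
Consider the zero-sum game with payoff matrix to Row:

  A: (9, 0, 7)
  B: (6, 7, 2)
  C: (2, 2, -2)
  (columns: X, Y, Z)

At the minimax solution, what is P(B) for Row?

Row minima: A → 0, B → 2, C → -2; maximin = 2.
Column maxima: X → 9, Y → 7, Z → 7; minimax = 7.
2 ≠ 7, so there is no saddle point; optimal play is mixed.
C is strictly dominated by B, so Row never plays it.
X is strictly dominated by Z (it gives Row strictly more in every row), so Column never plays it.
On the remaining 2×2 (A, B vs Y, Z):
Let Row play A with probability p. Expected payoff against Y: 0p + 7(1−p) = −7p + 7; against Z: 7p + 2(1−p) = 5p + 2.
Setting these equal: −7p + 7 = 5p + 2 ⇒ −12p = -5 ⇒ p = 5/12, and the value is (-7)·(5/12) + 7 = 49/12.
For Column: with q = P(Y), equating A's and B's payoffs gives −7q + 7 = 5q + 2 ⇒ q = 5/12.

7/12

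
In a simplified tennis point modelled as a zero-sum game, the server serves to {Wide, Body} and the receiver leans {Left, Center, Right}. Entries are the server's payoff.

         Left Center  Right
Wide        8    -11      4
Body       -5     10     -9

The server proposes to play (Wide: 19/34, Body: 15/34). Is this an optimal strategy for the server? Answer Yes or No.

Yes

Against Left this mix gives (19/34)·8 + (15/34)·(-5) = 77/34.
Against Center this mix gives (19/34)·(-11) + (15/34)·10 = -59/34.
Against Right this mix gives (19/34)·4 + (15/34)·(-9) = -59/34.
All of the receiver's active replies (Center, Right) yield -59/34, and no column does worse for the server. The mix makes the receiver indifferent and guarantees -59/34, so it is optimal.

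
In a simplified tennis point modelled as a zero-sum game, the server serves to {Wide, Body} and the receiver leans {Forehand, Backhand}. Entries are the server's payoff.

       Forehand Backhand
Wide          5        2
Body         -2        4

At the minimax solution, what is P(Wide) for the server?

2/3

Row minima: Wide → 2, Body → -2; maximin = 2.
Column maxima: Forehand → 5, Backhand → 4; minimax = 4.
2 ≠ 4, so there is no saddle point; optimal play is mixed.
Let the server play Wide with probability p. Expected payoff against Forehand: 5p + (-2)(1−p) = 7p − 2; against Backhand: 2p + 4(1−p) = −2p + 4.
Setting these equal: 7p − 2 = −2p + 4 ⇒ 9p = 6 ⇒ p = 2/3, and the value is (7)·(2/3) − 2 = 8/3.
For the receiver: with q = P(Forehand), equating Wide's and Body's payoffs gives 3q + 2 = −6q + 4 ⇒ q = 2/9.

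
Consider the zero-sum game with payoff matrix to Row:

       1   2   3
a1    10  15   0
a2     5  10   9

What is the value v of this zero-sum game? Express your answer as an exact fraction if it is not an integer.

Row minima: a1 → 0, a2 → 5; maximin = 5.
Column maxima: 1 → 10, 2 → 15, 3 → 9; minimax = 9.
5 ≠ 9, so there is no saddle point; optimal play is mixed.
2 is strictly dominated by 1 (it gives Row strictly more in every row), so Column never plays it.
On the remaining 2×2 (a1, a2 vs 1, 3):
Let Row play a1 with probability p. Expected payoff against 1: 10p + 5(1−p) = 5p + 5; against 3: 0p + 9(1−p) = −9p + 9.
Setting these equal: 5p + 5 = −9p + 9 ⇒ 14p = 4 ⇒ p = 2/7, and the value is (5)·(2/7) + 5 = 45/7.
For Column: with q = P(1), equating a1's and a2's payoffs gives 10q = −4q + 9 ⇒ q = 9/14.

45/7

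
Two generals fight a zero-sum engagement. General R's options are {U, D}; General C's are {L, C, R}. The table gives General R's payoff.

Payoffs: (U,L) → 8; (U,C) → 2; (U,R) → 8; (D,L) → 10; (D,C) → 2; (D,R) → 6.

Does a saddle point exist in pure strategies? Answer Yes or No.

Row minima: U → 2, D → 2; maximin = 2.
Column maxima: L → 10, C → 2, R → 8; minimax = 2.
maximin = minimax = 2, so a saddle point exists.

Yes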